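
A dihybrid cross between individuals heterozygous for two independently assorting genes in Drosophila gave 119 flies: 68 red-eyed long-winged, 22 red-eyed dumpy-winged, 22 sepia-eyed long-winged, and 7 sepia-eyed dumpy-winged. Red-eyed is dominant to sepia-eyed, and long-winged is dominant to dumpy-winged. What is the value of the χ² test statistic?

A dihybrid F₂ with independent assortment and complete dominance at both loci gives a 9:3:3:1 phenotypic ratio.
The 9:3:3:1 ratio has 16 parts, so with N = 119 the expected counts are:
  red-eyed long-winged: 119 × 9/16 = 66.9375
  red-eyed dumpy-winged: 119 × 3/16 = 22.3125
  sepia-eyed long-winged: 119 × 3/16 = 22.3125
  sepia-eyed dumpy-winged: 119 × 1/16 = 7.4375
χ² = Σ (O − E)² / E
  red-eyed long-winged: (68 − 66.9375)² / 66.9375 = 0.0169
  red-eyed dumpy-winged: (22 − 22.3125)² / 22.3125 = 0.0044
  sepia-eyed long-winged: (22 − 22.3125)² / 22.3125 = 0.0044
  sepia-eyed dumpy-winged: (7 − 7.4375)² / 7.4375 = 0.0257
χ² = 0.0169 + 0.0044 + 0.0044 + 0.0257 = 0.0514 ≈ 0.051

0.051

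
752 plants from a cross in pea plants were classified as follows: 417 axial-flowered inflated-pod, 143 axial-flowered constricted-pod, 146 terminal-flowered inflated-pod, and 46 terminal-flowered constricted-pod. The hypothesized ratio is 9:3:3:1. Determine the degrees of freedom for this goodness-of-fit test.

3

A goodness-of-fit test with 4 phenotype classes has df = 4 − 1 = 3.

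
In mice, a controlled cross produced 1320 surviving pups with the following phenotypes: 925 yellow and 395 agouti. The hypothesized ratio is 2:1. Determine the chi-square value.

Under the 2:1 hypothesis (Σ ratio = 3, N = 1320):
  yellow: 1320 × 2/3 = 880
  agouti: 1320 × 1/3 = 440
χ² = Σ (O − E)² / E
  yellow: (925 − 880)² / 880 = 2.3011
  agouti: (395 − 440)² / 440 = 4.6023
χ² = 2.3011 + 4.6023 = 6.9034 ≈ 6.903

6.903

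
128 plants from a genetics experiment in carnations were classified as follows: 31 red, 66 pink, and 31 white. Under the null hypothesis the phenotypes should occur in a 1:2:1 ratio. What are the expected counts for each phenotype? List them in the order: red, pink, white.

32, 64, 32

Under the 1:2:1 hypothesis (Σ ratio = 4, N = 128):
  red: 128 × 1/4 = 32
  pink: 128 × 2/4 = 64
  white: 128 × 1/4 = 32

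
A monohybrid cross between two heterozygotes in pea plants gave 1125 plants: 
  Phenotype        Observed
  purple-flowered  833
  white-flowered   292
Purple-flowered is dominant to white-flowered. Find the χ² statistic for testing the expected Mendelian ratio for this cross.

For a monohybrid cross between heterozygotes with complete dominance, the expected phenotypic ratio is 3:1.
Under the 3:1 hypothesis (Σ ratio = 4, N = 1125):
  purple-flowered: 1125 × 3/4 = 843.75
  white-flowered: 1125 × 1/4 = 281.25
χ² = Σ (O − E)² / E
  purple-flowered: (833 − 843.75)² / 843.75 = 0.1370
  white-flowered: (292 − 281.25)² / 281.25 = 0.4109
χ² = 0.1370 + 0.4109 = 0.5479 ≈ 0.548

0.548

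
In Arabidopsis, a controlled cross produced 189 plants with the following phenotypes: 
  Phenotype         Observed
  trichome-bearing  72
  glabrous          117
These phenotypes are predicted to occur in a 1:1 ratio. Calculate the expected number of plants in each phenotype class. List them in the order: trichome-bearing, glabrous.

94.5, 94.5

The 1:1 ratio has 2 parts, so with N = 189 the expected counts are:
  trichome-bearing: 189 × 1/2 = 94.5
  glabrous: 189 × 1/2 = 94.5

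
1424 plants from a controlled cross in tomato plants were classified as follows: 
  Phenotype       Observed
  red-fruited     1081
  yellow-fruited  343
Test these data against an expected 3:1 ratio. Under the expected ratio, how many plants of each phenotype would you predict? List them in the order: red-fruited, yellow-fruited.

The 3:1 ratio has 4 parts, so with N = 1424 the expected counts are:
  red-fruited: 1424 × 3/4 = 1068
  yellow-fruited: 1424 × 1/4 = 356

1068, 356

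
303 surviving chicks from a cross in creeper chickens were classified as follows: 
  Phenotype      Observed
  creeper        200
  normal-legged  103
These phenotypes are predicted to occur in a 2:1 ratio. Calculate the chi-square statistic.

0.059

Expected counts for N = 303 under a 2:1 ratio (total parts = 3):
  creeper: 303 × 2/3 = 202
  normal-legged: 303 × 1/3 = 101
χ² = Σ (O − E)² / E
  creeper: (200 − 202)² / 202 = 0.0198
  normal-legged: (103 − 101)² / 101 = 0.0396
χ² = 0.0198 + 0.0396 = 0.0594 ≈ 0.059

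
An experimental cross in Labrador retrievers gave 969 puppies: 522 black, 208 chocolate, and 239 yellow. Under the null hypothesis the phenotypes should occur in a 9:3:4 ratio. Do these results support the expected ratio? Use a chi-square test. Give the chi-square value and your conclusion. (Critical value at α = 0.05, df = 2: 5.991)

4.830; consistent

The 9:3:4 ratio has 16 parts, so with N = 969 the expected counts are:
  black: 969 × 9/16 = 545.0625
  chocolate: 969 × 3/16 = 181.6875
  yellow: 969 × 4/16 = 242.25
χ² = Σ (O − E)² / E
  black: (522 − 545.0625)² / 545.0625 = 0.9758
  chocolate: (208 − 181.6875)² / 181.6875 = 3.8107
  yellow: (239 − 242.25)² / 242.25 = 0.0436
χ² = 0.9758 + 3.8107 + 0.0436 = 4.8301 ≈ 4.830
Degrees of freedom = 3 − 1 = 2; critical value at α = 0.05 is 5.991.
Since 4.830 < 5.991, we fail to reject the null hypothesis — the data are consistent with the 9:3:4 ratio.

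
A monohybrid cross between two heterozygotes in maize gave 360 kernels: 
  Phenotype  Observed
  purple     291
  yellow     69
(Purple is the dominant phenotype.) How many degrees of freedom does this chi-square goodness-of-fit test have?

1

For a monohybrid cross between heterozygotes with complete dominance, the expected phenotypic ratio is 3:1.
A goodness-of-fit test with 2 phenotype classes has df = 2 − 1 = 1.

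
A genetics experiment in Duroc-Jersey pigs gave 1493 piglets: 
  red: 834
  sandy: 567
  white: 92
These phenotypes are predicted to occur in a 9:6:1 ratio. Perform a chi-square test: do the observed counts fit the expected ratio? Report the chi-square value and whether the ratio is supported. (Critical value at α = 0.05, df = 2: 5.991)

Expected counts for N = 1493 under a 9:6:1 ratio (total parts = 16):
  red: 1493 × 9/16 = 839.8125
  sandy: 1493 × 6/16 = 559.875
  white: 1493 × 1/16 = 93.3125
χ² = Σ (O − E)² / E
  red: (834 − 839.8125)² / 839.8125 = 0.0402
  sandy: (567 − 559.875)² / 559.875 = 0.0907
  white: (92 − 93.3125)² / 93.3125 = 0.0185
χ² = 0.0402 + 0.0907 + 0.0185 = 0.1494 ≈ 0.149
Degrees of freedom = 3 − 1 = 2; critical value at α = 0.05 is 5.991.
Since 0.149 < 5.991, we fail to reject the null hypothesis — the data are consistent with the 9:6:1 ratio.

0.149; consistent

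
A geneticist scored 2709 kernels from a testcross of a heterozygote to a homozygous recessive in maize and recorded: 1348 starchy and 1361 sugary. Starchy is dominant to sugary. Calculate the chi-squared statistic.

0.062

A testcross of a heterozygote (Aa × aa) gives a 1:1 phenotypic ratio.
Total ratio parts = 2. Expected numbers out of 2709:
  starchy: 2709 × 1/2 = 1354.5
  sugary: 2709 × 1/2 = 1354.5
χ² = Σ (O − E)² / E
  starchy: (1348 − 1354.5)² / 1354.5 = 0.0312
  sugary: (1361 − 1354.5)² / 1354.5 = 0.0312
χ² = 0.0312 + 0.0312 = 0.0624 ≈ 0.062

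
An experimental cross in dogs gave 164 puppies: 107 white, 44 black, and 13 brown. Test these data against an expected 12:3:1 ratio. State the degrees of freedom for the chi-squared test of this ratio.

2

A goodness-of-fit test with 3 phenotype classes has df = 3 − 1 = 2.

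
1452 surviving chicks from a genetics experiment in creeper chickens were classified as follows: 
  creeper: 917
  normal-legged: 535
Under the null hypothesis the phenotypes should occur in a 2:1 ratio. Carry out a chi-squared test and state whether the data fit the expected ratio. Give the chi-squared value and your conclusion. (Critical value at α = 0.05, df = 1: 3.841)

8.061; not consistent

Expected counts for N = 1452 under a 2:1 ratio (total parts = 3):
  creeper: 1452 × 2/3 = 968
  normal-legged: 1452 × 1/3 = 484
χ² = Σ (O − E)² / E
  creeper: (917 − 968)² / 968 = 2.6870
  normal-legged: (535 − 484)² / 484 = 5.3740
χ² = 2.6870 + 5.3740 = 8.061
Degrees of freedom = 2 − 1 = 1; critical value at α = 0.05 is 3.841.
Since 8.061 > 3.841, we reject the null hypothesis — the data do not fit the 2:1 ratio.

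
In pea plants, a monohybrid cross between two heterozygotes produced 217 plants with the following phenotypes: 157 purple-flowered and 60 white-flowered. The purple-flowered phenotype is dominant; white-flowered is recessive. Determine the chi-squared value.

0.813

For a monohybrid cross between heterozygotes with complete dominance, the expected phenotypic ratio is 3:1.
Under the 3:1 hypothesis (Σ ratio = 4, N = 217):
  purple-flowered: 217 × 3/4 = 162.75
  white-flowered: 217 × 1/4 = 54.25
χ² = Σ (O − E)² / E
  purple-flowered: (157 − 162.75)² / 162.75 = 0.2031
  white-flowered: (60 − 54.25)² / 54.25 = 0.6094
χ² = 0.2031 + 0.6094 = 0.8125 ≈ 0.813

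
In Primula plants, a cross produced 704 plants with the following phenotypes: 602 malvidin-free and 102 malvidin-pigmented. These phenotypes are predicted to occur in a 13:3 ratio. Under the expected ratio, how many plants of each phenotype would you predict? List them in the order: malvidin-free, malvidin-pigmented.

572, 132

The 13:3 ratio has 16 parts, so with N = 704 the expected counts are:
  malvidin-free: 704 × 13/16 = 572
  malvidin-pigmented: 704 × 3/16 = 132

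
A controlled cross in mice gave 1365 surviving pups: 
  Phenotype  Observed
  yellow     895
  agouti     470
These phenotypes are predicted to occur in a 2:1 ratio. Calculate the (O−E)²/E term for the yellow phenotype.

0.247

Expected counts for N = 1365 under a 2:1 ratio (total parts = 3):
  yellow: 1365 × 2/3 = 910
  agouti: 1365 × 1/3 = 455
Contribution of yellow: (895 − 910)² / 910 = 0.2473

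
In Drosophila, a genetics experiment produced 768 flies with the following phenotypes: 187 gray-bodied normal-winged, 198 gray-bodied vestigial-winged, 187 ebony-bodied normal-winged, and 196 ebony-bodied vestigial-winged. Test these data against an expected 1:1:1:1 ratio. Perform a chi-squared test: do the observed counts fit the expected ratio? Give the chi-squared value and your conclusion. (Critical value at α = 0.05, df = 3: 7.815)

0.531; consistent

Total ratio parts = 4. Expected numbers out of 768:
  gray-bodied normal-winged: 768 × 1/4 = 192
  gray-bodied vestigial-winged: 768 × 1/4 = 192
  ebony-bodied normal-winged: 768 × 1/4 = 192
  ebony-bodied vestigial-winged: 768 × 1/4 = 192
χ² = Σ (O − E)² / E
  gray-bodied normal-winged: (187 − 192)² / 192 = 0.1302
  gray-bodied vestigial-winged: (198 − 192)² / 192 = 0.1875
  ebony-bodied normal-winged: (187 − 192)² / 192 = 0.1302
  ebony-bodied vestigial-winged: (196 − 192)² / 192 = 0.0833
χ² = 0.1302 + 0.1875 + 0.1302 + 0.0833 = 0.5312 ≈ 0.531
Degrees of freedom = 4 − 1 = 3; critical value at α = 0.05 is 7.815.
Since 0.531 < 7.815, we fail to reject the null hypothesis — the data are consistent with the 1:1:1:1 ratio.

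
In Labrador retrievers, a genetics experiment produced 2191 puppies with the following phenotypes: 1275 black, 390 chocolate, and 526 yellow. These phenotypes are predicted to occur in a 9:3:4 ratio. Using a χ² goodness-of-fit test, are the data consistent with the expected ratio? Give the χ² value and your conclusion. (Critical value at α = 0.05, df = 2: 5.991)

Expected counts for N = 2191 under a 9:3:4 ratio (total parts = 16):
  black: 2191 × 9/16 = 1232.4375
  chocolate: 2191 × 3/16 = 410.8125
  yellow: 2191 × 4/16 = 547.75
χ² = Σ (O − E)² / E
  black: (1275 − 1232.4375)² / 1232.4375 = 1.4699
  chocolate: (390 − 410.8125)² / 410.8125 = 1.0544
  yellow: (526 − 547.75)² / 547.75 = 0.8636
χ² = 1.4699 + 1.0544 + 0.8636 = 3.3879 ≈ 3.388
Degrees of freedom = 3 − 1 = 2; critical value at α = 0.05 is 5.991.
Since 3.388 < 5.991, we fail to reject the null hypothesis — the data are consistent with the 9:3:4 ratio.

3.388; consistent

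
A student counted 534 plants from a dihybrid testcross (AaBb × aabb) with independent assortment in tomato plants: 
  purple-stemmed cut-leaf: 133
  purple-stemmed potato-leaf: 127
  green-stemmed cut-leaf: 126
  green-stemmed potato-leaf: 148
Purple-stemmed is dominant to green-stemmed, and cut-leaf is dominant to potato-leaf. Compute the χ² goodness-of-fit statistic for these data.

2.315

A dihybrid testcross with independent assortment gives a 1:1:1:1 ratio.
Total ratio parts = 4. Expected numbers out of 534:
  purple-stemmed cut-leaf: 534 × 1/4 = 133.5
  purple-stemmed potato-leaf: 534 × 1/4 = 133.5
  green-stemmed cut-leaf: 534 × 1/4 = 133.5
  green-stemmed potato-leaf: 534 × 1/4 = 133.5
χ² = Σ (O − E)² / E
  purple-stemmed cut-leaf: (133 − 133.5)² / 133.5 = 0.0019
  purple-stemmed potato-leaf: (127 − 133.5)² / 133.5 = 0.3165
  green-stemmed cut-leaf: (126 − 133.5)² / 133.5 = 0.4213
  green-stemmed potato-leaf: (148 − 133.5)² / 133.5 = 1.5749
χ² = 0.0019 + 0.3165 + 0.4213 + 1.5749 = 2.3146 ≈ 2.315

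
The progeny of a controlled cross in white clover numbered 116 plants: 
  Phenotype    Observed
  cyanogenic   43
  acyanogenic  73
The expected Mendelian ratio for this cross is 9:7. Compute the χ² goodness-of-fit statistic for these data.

17.342

Total ratio parts = 16. Expected numbers out of 116:
  cyanogenic: 116 × 9/16 = 65.25
  acyanogenic: 116 × 7/16 = 50.75
χ² = Σ (O − E)² / E
  cyanogenic: (43 − 65.25)² / 65.25 = 7.5872
  acyanogenic: (73 − 50.75)² / 50.75 = 9.7549
χ² = 7.5872 + 9.7549 = 17.3421 ≈ 17.342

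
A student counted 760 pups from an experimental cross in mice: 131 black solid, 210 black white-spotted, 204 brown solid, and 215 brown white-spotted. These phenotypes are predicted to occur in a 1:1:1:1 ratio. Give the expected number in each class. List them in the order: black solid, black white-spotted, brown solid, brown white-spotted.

190, 190, 190, 190

Expected counts for N = 760 under a 1:1:1:1 ratio (total parts = 4):
  black solid: 760 × 1/4 = 190
  black white-spotted: 760 × 1/4 = 190
  brown solid: 760 × 1/4 = 190
  brown white-spotted: 760 × 1/4 = 190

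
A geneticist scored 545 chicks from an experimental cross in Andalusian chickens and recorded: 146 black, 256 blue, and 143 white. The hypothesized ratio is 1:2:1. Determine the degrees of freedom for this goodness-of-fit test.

A goodness-of-fit test with 3 phenotype classes has df = 3 − 1 = 2.

2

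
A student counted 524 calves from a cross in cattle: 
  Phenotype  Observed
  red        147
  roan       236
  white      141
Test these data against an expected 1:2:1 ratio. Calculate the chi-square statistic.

5.298

The 1:2:1 ratio has 4 parts, so with N = 524 the expected counts are:
  red: 524 × 1/4 = 131
  roan: 524 × 2/4 = 262
  white: 524 × 1/4 = 131
χ² = Σ (O − E)² / E
  red: (147 − 131)² / 131 = 1.9542
  roan: (236 − 262)² / 262 = 2.5802
  white: (141 − 131)² / 131 = 0.7634
χ² = 1.9542 + 2.5802 + 0.7634 = 5.2978 ≈ 5.298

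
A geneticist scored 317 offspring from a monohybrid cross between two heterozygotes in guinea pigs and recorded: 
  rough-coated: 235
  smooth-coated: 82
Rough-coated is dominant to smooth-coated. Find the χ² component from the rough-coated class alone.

0.032

For a monohybrid cross between heterozygotes with complete dominance, the expected phenotypic ratio is 3:1.
Expected counts for N = 317 under a 3:1 ratio (total parts = 4):
  rough-coated: 317 × 3/4 = 237.75
  smooth-coated: 317 × 1/4 = 79.25
Contribution of rough-coated: (235 − 237.75)² / 237.75 = 0.0318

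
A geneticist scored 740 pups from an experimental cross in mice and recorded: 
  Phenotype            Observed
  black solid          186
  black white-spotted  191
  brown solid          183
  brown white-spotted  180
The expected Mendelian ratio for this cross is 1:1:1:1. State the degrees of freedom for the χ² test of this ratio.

3

A goodness-of-fit test with 4 phenotype classes has df = 4 − 1 = 3.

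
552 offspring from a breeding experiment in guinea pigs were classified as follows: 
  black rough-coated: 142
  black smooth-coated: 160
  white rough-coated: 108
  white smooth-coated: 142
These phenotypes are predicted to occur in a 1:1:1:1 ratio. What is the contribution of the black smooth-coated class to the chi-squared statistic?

Total ratio parts = 4. Expected numbers out of 552:
  black rough-coated: 552 × 1/4 = 138
  black smooth-coated: 552 × 1/4 = 138
  white rough-coated: 552 × 1/4 = 138
  white smooth-coated: 552 × 1/4 = 138
Contribution of black smooth-coated: (160 − 138)² / 138 = 3.5072

3.507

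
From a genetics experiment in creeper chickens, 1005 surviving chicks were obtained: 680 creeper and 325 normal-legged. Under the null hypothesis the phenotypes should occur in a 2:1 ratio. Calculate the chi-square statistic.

The 2:1 ratio has 3 parts, so with N = 1005 the expected counts are:
  creeper: 1005 × 2/3 = 670
  normal-legged: 1005 × 1/3 = 335
χ² = Σ (O − E)² / E
  creeper: (680 − 670)² / 670 = 0.1493
  normal-legged: (325 − 335)² / 335 = 0.2985
χ² = 0.1493 + 0.2985 = 0.4478 ≈ 0.448

0.448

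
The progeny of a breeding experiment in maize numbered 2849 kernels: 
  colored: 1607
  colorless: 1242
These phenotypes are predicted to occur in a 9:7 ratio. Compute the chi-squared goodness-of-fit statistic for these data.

Total ratio parts = 16. Expected numbers out of 2849:
  colored: 2849 × 9/16 = 1602.5625
  colorless: 2849 × 7/16 = 1246.4375
χ² = Σ (O − E)² / E
  colored: (1607 − 1602.5625)² / 1602.5625 = 0.0123
  colorless: (1242 − 1246.4375)² / 1246.4375 = 0.0158
χ² = 0.0123 + 0.0158 = 0.0281 ≈ 0.028

0.028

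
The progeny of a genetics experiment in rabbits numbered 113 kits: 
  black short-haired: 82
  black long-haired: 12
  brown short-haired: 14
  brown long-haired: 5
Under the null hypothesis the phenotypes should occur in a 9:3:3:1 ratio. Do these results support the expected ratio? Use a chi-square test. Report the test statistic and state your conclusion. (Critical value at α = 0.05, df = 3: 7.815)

12.373; not consistent

Under the 9:3:3:1 hypothesis (Σ ratio = 16, N = 113):
  black short-haired: 113 × 9/16 = 63.5625
  black long-haired: 113 × 3/16 = 21.1875
  brown short-haired: 113 × 3/16 = 21.1875
  brown long-haired: 113 × 1/16 = 7.0625
χ² = Σ (O − E)² / E
  black short-haired: (82 − 63.5625)² / 63.5625 = 5.3481
  black long-haired: (12 − 21.1875)² / 21.1875 = 3.9840
  brown short-haired: (14 − 21.1875)² / 21.1875 = 2.4382
  brown long-haired: (5 − 7.0625)² / 7.0625 = 0.6023
χ² = 5.3481 + 3.9840 + 2.4382 + 0.6023 = 12.3726 ≈ 12.373
Degrees of freedom = 4 − 1 = 3; critical value at α = 0.05 is 7.815.
Since 12.373 > 7.815, we reject the null hypothesis — the data do not fit the 9:3:3:1 ratio.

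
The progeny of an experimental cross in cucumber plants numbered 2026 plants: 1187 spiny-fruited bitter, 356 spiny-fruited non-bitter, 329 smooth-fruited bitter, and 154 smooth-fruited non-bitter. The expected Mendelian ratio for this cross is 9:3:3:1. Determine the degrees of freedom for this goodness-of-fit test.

3

A goodness-of-fit test with 4 phenotype classes has df = 4 − 1 = 3.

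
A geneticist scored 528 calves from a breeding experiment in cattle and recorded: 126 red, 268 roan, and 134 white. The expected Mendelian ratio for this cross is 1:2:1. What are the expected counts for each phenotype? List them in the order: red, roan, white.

Under the 1:2:1 hypothesis (Σ ratio = 4, N = 528):
  red: 528 × 1/4 = 132
  roan: 528 × 2/4 = 264
  white: 528 × 1/4 = 132

132, 264, 132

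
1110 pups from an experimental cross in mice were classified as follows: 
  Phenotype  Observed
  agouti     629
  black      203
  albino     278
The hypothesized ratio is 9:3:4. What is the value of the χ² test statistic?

Expected counts for N = 1110 under a 9:3:4 ratio (total parts = 16):
  agouti: 1110 × 9/16 = 624.375
  black: 1110 × 3/16 = 208.125
  albino: 1110 × 4/16 = 277.5
χ² = Σ (O − E)² / E
  agouti: (629 − 624.375)² / 624.375 = 0.0343
  black: (203 − 208.125)² / 208.125 = 0.1262
  albino: (278 − 277.5)² / 277.5 = 0.0009
χ² = 0.0343 + 0.1262 + 0.0009 = 0.1614 ≈ 0.161

0.161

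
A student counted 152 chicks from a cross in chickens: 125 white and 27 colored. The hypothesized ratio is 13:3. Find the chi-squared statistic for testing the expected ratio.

Expected counts for N = 152 under a 13:3 ratio (total parts = 16):
  white: 152 × 13/16 = 123.5
  colored: 152 × 3/16 = 28.5
χ² = Σ (O − E)² / E
  white: (125 − 123.5)² / 123.5 = 0.0182
  colored: (27 − 28.5)² / 28.5 = 0.0789
χ² = 0.0182 + 0.0789 = 0.0971 ≈ 0.097

0.097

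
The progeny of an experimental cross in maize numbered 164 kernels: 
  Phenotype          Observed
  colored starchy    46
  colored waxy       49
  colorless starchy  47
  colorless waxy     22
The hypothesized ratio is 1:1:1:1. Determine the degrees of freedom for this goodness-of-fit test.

A goodness-of-fit test with 4 phenotype classes has df = 4 − 1 = 3.

3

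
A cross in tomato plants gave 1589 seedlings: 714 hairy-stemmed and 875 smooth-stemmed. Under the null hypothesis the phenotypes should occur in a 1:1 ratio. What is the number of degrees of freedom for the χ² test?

A goodness-of-fit test with 2 phenotype classes has df = 2 − 1 = 1.

1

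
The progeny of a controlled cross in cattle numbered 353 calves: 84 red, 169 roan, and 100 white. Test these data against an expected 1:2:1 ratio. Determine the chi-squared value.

2.088

Expected counts for N = 353 under a 1:2:1 ratio (total parts = 4):
  red: 353 × 1/4 = 88.25
  roan: 353 × 2/4 = 176.5
  white: 353 × 1/4 = 88.25
χ² = Σ (O − E)² / E
  red: (84 − 88.25)² / 88.25 = 0.2047
  roan: (169 − 176.5)² / 176.5 = 0.3187
  white: (100 − 88.25)² / 88.25 = 1.5644
χ² = 0.2047 + 0.3187 + 1.5644 = 2.0878 ≈ 2.088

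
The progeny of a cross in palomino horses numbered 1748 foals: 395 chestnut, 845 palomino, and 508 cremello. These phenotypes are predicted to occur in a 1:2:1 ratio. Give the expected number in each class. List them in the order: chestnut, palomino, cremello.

Under the 1:2:1 hypothesis (Σ ratio = 4, N = 1748):
  chestnut: 1748 × 1/4 = 437
  palomino: 1748 × 2/4 = 874
  cremello: 1748 × 1/4 = 437

437, 874, 437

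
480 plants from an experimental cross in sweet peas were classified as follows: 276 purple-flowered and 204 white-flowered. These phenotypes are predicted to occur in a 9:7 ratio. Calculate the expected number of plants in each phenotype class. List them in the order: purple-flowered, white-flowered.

270, 210

Expected counts for N = 480 under a 9:7 ratio (total parts = 16):
  purple-flowered: 480 × 9/16 = 270
  white-flowered: 480 × 7/16 = 210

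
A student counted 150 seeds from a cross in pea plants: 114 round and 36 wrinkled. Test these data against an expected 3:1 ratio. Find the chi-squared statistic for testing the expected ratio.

0.080

Under the 3:1 hypothesis (Σ ratio = 4, N = 150):
  round: 150 × 3/4 = 112.5
  wrinkled: 150 × 1/4 = 37.5
χ² = Σ (O − E)² / E
  round: (114 − 112.5)² / 112.5 = 0.0200
  wrinkled: (36 − 37.5)² / 37.5 = 0.0600
χ² = 0.0200 + 0.0600 = 0.080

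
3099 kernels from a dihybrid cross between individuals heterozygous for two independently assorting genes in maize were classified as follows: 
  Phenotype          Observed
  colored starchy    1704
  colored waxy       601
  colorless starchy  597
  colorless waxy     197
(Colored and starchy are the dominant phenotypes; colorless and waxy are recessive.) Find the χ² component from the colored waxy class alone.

A dihybrid F₂ with independent assortment and complete dominance at both loci gives a 9:3:3:1 phenotypic ratio.
Expected counts for N = 3099 under a 9:3:3:1 ratio (total parts = 16):
  colored starchy: 3099 × 9/16 = 1743.1875
  colored waxy: 3099 × 3/16 = 581.0625
  colorless starchy: 3099 × 3/16 = 581.0625
  colorless waxy: 3099 × 1/16 = 193.6875
Contribution of colored waxy: (601 − 581.0625)² / 581.0625 = 0.6841

0.684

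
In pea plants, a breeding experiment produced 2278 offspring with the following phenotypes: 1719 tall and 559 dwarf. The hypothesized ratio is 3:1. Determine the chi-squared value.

Under the 3:1 hypothesis (Σ ratio = 4, N = 2278):
  tall: 2278 × 3/4 = 1708.5
  dwarf: 2278 × 1/4 = 569.5
χ² = Σ (O − E)² / E
  tall: (1719 − 1708.5)² / 1708.5 = 0.0645
  dwarf: (559 − 569.5)² / 569.5 = 0.1936
χ² = 0.0645 + 0.1936 = 0.2581 ≈ 0.258

0.258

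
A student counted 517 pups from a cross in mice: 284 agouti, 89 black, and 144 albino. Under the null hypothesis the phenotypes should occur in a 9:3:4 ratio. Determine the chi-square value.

Expected counts for N = 517 under a 9:3:4 ratio (total parts = 16):
  agouti: 517 × 9/16 = 290.8125
  black: 517 × 3/16 = 96.9375
  albino: 517 × 4/16 = 129.25
χ² = Σ (O − E)² / E
  agouti: (284 − 290.8125)² / 290.8125 = 0.1596
  black: (89 − 96.9375)² / 96.9375 = 0.6499
  albino: (144 − 129.25)² / 129.25 = 1.6833
χ² = 0.1596 + 0.6499 + 1.6833 = 2.4928 ≈ 2.493

2.493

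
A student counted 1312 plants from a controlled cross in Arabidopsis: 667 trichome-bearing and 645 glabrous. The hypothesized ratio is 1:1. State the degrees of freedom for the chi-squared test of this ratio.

1

A goodness-of-fit test with 2 phenotype classes has df = 2 − 1 = 1.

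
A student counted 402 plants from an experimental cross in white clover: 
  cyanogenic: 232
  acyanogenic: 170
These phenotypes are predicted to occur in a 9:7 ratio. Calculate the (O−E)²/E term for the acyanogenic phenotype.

0.196

The 9:7 ratio has 16 parts, so with N = 402 the expected counts are:
  cyanogenic: 402 × 9/16 = 226.125
  acyanogenic: 402 × 7/16 = 175.875
Contribution of acyanogenic: (170 − 175.875)² / 175.875 = 0.1963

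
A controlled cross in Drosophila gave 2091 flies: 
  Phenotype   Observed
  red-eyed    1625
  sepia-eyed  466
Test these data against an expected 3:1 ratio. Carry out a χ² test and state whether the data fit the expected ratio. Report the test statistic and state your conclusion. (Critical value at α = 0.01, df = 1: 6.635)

Under the 3:1 hypothesis (Σ ratio = 4, N = 2091):
  red-eyed: 2091 × 3/4 = 1568.25
  sepia-eyed: 2091 × 1/4 = 522.75
χ² = Σ (O − E)² / E
  red-eyed: (1625 − 1568.25)² / 1568.25 = 2.0536
  sepia-eyed: (466 − 522.75)² / 522.75 = 6.1608
χ² = 2.0536 + 6.1608 = 8.2144 ≈ 8.214
Degrees of freedom = 2 − 1 = 1; critical value at α = 0.01 is 6.635.
Since 8.214 > 6.635, we reject the null hypothesis — the data do not fit the 3:1 ratio.

8.214; not consistent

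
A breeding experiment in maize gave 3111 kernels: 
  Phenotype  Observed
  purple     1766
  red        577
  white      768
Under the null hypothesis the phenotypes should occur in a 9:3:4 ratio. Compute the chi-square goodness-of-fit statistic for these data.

0.338

Total ratio parts = 16. Expected numbers out of 3111:
  purple: 3111 × 9/16 = 1749.9375
  red: 3111 × 3/16 = 583.3125
  white: 3111 × 4/16 = 777.75
χ² = Σ (O − E)² / E
  purple: (1766 − 1749.9375)² / 1749.9375 = 0.1474
  red: (577 − 583.3125)² / 583.3125 = 0.0683
  white: (768 − 777.75)² / 777.75 = 0.1222
χ² = 0.1474 + 0.0683 + 0.1222 = 0.3379 ≈ 0.338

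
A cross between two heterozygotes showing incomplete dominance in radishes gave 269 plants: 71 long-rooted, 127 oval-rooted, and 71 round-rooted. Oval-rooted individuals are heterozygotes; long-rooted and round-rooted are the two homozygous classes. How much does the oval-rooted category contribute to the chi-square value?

With incomplete dominance, a heterozygote × heterozygote cross gives a 1:2:1 phenotypic ratio.
Under the 1:2:1 hypothesis (Σ ratio = 4, N = 269):
  long-rooted: 269 × 1/4 = 67.25
  oval-rooted: 269 × 2/4 = 134.5
  round-rooted: 269 × 1/4 = 67.25
Contribution of oval-rooted: (127 − 134.5)² / 134.5 = 0.4182

0.418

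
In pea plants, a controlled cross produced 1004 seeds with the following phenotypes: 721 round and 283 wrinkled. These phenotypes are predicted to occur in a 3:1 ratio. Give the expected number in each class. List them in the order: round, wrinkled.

753, 251

Expected counts for N = 1004 under a 3:1 ratio (total parts = 4):
  round: 1004 × 3/4 = 753
  wrinkled: 1004 × 1/4 = 251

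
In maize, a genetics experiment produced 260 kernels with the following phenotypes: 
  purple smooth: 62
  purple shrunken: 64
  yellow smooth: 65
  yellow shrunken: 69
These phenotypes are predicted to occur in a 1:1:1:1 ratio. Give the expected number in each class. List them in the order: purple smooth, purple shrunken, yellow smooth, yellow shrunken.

65, 65, 65, 65

Total ratio parts = 4. Expected numbers out of 260:
  purple smooth: 260 × 1/4 = 65
  purple shrunken: 260 × 1/4 = 65
  yellow smooth: 260 × 1/4 = 65
  yellow shrunken: 260 × 1/4 = 65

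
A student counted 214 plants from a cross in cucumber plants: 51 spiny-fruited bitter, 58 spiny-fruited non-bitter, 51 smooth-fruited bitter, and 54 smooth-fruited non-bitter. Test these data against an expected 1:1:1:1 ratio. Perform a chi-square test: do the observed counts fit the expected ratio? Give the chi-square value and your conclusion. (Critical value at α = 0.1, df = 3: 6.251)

0.617; consistent

Under the 1:1:1:1 hypothesis (Σ ratio = 4, N = 214):
  spiny-fruited bitter: 214 × 1/4 = 53.5
  spiny-fruited non-bitter: 214 × 1/4 = 53.5
  smooth-fruited bitter: 214 × 1/4 = 53.5
  smooth-fruited non-bitter: 214 × 1/4 = 53.5
χ² = Σ (O − E)² / E
  spiny-fruited bitter: (51 − 53.5)² / 53.5 = 0.1168
  spiny-fruited non-bitter: (58 − 53.5)² / 53.5 = 0.3785
  smooth-fruited bitter: (51 − 53.5)² / 53.5 = 0.1168
  smooth-fruited non-bitter: (54 − 53.5)² / 53.5 = 0.0047
χ² = 0.1168 + 0.3785 + 0.1168 + 0.0047 = 0.6168 ≈ 0.617
Degrees of freedom = 4 − 1 = 3; critical value at α = 0.1 is 6.251.
Since 0.617 < 6.251, we fail to reject the null hypothesis — the data are consistent with the 1:1:1:1 ratio.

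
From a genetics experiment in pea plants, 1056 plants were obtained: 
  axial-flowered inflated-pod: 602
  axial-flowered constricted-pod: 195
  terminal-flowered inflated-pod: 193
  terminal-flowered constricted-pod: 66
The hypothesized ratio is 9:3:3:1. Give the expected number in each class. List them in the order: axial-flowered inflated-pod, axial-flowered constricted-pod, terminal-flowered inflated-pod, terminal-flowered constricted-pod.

594, 198, 198, 66

Expected counts for N = 1056 under a 9:3:3:1 ratio (total parts = 16):
  axial-flowered inflated-pod: 1056 × 9/16 = 594
  axial-flowered constricted-pod: 1056 × 3/16 = 198
  terminal-flowered inflated-pod: 1056 × 3/16 = 198
  terminal-flowered constricted-pod: 1056 × 1/16 = 66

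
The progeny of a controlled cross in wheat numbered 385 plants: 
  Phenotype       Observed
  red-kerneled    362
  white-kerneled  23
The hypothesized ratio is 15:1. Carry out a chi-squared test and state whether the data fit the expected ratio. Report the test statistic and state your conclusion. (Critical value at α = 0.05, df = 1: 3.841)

0.050; consistent

Total ratio parts = 16. Expected numbers out of 385:
  red-kerneled: 385 × 15/16 = 360.9375
  white-kerneled: 385 × 1/16 = 24.0625
χ² = Σ (O − E)² / E
  red-kerneled: (362 − 360.9375)² / 360.9375 = 0.0031
  white-kerneled: (23 − 24.0625)² / 24.0625 = 0.0469
χ² = 0.0031 + 0.0469 = 0.050
Degrees of freedom = 2 − 1 = 1; critical value at α = 0.05 is 3.841.
Since 0.050 < 3.841, we fail to reject the null hypothesis — the data are consistent with the 15:1 ratio.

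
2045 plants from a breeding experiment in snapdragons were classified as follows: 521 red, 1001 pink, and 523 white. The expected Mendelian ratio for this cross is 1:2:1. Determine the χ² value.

Expected counts for N = 2045 under a 1:2:1 ratio (total parts = 4):
  red: 2045 × 1/4 = 511.25
  pink: 2045 × 2/4 = 1022.5
  white: 2045 × 1/4 = 511.25
χ² = Σ (O − E)² / E
  red: (521 − 511.25)² / 511.25 = 0.1859
  pink: (1001 − 1022.5)² / 1022.5 = 0.4521
  white: (523 − 511.25)² / 511.25 = 0.2700
χ² = 0.1859 + 0.4521 + 0.2700 = 0.908

0.908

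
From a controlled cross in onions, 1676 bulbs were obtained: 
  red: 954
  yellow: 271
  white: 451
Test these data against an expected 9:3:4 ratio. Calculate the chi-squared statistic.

Under the 9:3:4 hypothesis (Σ ratio = 16, N = 1676):
  red: 1676 × 9/16 = 942.75
  yellow: 1676 × 3/16 = 314.25
  white: 1676 × 4/16 = 419
χ² = Σ (O − E)² / E
  red: (954 − 942.75)² / 942.75 = 0.1342
  yellow: (271 − 314.25)² / 314.25 = 5.9525
  white: (451 − 419)² / 419 = 2.4439
χ² = 0.1342 + 5.9525 + 2.4439 = 8.5306 ≈ 8.531

8.531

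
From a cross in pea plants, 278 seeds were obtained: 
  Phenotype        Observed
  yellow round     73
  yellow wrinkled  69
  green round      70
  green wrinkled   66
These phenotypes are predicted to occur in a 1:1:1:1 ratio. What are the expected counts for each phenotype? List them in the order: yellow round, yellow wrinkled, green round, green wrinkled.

69.5, 69.5, 69.5, 69.5

The 1:1:1:1 ratio has 4 parts, so with N = 278 the expected counts are:
  yellow round: 278 × 1/4 = 69.5
  yellow wrinkled: 278 × 1/4 = 69.5
  green round: 278 × 1/4 = 69.5
  green wrinkled: 278 × 1/4 = 69.5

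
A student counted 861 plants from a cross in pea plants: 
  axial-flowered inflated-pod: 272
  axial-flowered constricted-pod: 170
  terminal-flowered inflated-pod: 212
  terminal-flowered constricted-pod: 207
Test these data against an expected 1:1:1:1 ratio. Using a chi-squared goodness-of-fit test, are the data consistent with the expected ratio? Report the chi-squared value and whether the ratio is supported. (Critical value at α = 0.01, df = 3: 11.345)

24.840; not consistent

Under the 1:1:1:1 hypothesis (Σ ratio = 4, N = 861):
  axial-flowered inflated-pod: 861 × 1/4 = 215.25
  axial-flowered constricted-pod: 861 × 1/4 = 215.25
  terminal-flowered inflated-pod: 861 × 1/4 = 215.25
  terminal-flowered constricted-pod: 861 × 1/4 = 215.25
χ² = Σ (O − E)² / E
  axial-flowered inflated-pod: (272 − 215.25)² / 215.25 = 14.9620
  axial-flowered constricted-pod: (170 − 215.25)² / 215.25 = 9.5125
  terminal-flowered inflated-pod: (212 − 215.25)² / 215.25 = 0.0491
  terminal-flowered constricted-pod: (207 − 215.25)² / 215.25 = 0.3162
χ² = 14.9620 + 9.5125 + 0.0491 + 0.3162 = 24.8398 ≈ 24.840
Degrees of freedom = 4 − 1 = 3; critical value at α = 0.01 is 11.345.
Since 24.840 > 11.345, we reject the null hypothesis — the data do not fit the 1:1:1:1 ratio.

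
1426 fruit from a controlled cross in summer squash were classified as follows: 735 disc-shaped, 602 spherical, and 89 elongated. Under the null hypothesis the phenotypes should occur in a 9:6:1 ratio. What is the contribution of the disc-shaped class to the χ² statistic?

The 9:6:1 ratio has 16 parts, so with N = 1426 the expected counts are:
  disc-shaped: 1426 × 9/16 = 802.125
  spherical: 1426 × 6/16 = 534.75
  elongated: 1426 × 1/16 = 89.125
Contribution of disc-shaped: (735 − 802.125)² / 802.125 = 5.6173

5.617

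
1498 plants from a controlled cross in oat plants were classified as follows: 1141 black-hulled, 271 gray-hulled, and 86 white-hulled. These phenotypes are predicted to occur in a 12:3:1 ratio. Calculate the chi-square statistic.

Total ratio parts = 16. Expected numbers out of 1498:
  black-hulled: 1498 × 12/16 = 1123.5
  gray-hulled: 1498 × 3/16 = 280.875
  white-hulled: 1498 × 1/16 = 93.625
χ² = Σ (O − E)² / E
  black-hulled: (1141 − 1123.5)² / 1123.5 = 0.2726
  gray-hulled: (271 − 280.875)² / 280.875 = 0.3472
  white-hulled: (86 − 93.625)² / 93.625 = 0.6210
χ² = 0.2726 + 0.3472 + 0.6210 = 1.2408 ≈ 1.241

1.241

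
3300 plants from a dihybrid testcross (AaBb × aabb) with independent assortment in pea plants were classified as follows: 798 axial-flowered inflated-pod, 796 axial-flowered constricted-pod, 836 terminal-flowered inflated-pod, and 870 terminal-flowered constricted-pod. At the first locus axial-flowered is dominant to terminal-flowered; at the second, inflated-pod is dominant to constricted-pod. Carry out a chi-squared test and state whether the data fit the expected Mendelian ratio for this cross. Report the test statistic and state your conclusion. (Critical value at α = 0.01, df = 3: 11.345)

A dihybrid testcross with independent assortment gives a 1:1:1:1 ratio.
Total ratio parts = 4. Expected numbers out of 3300:
  axial-flowered inflated-pod: 3300 × 1/4 = 825
  axial-flowered constricted-pod: 3300 × 1/4 = 825
  terminal-flowered inflated-pod: 3300 × 1/4 = 825
  terminal-flowered constricted-pod: 3300 × 1/4 = 825
χ² = Σ (O − E)² / E
  axial-flowered inflated-pod: (798 − 825)² / 825 = 0.8836
  axial-flowered constricted-pod: (796 − 825)² / 825 = 1.0194
  terminal-flowered inflated-pod: (836 − 825)² / 825 = 0.1467
  terminal-flowered constricted-pod: (870 − 825)² / 825 = 2.4545
χ² = 0.8836 + 1.0194 + 0.1467 + 2.4545 = 4.5042 ≈ 4.504
Degrees of freedom = 4 − 1 = 3; critical value at α = 0.01 is 11.345.
Since 4.504 < 11.345, we fail to reject the null hypothesis — the data are consistent with the 1:1:1:1 ratio.

4.504; consistent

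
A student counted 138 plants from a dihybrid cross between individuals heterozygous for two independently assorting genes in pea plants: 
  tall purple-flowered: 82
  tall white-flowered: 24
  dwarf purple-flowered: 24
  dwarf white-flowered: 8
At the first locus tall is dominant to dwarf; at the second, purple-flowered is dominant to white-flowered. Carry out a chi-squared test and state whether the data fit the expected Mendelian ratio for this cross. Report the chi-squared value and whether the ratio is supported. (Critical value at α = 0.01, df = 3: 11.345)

0.564; consistent

A dihybrid F₂ with independent assortment and complete dominance at both loci gives a 9:3:3:1 phenotypic ratio.
Under the 9:3:3:1 hypothesis (Σ ratio = 16, N = 138):
  tall purple-flowered: 138 × 9/16 = 77.625
  tall white-flowered: 138 × 3/16 = 25.875
  dwarf purple-flowered: 138 × 3/16 = 25.875
  dwarf white-flowered: 138 × 1/16 = 8.625
χ² = Σ (O − E)² / E
  tall purple-flowered: (82 − 77.625)² / 77.625 = 0.2466
  tall white-flowered: (24 − 25.875)² / 25.875 = 0.1359
  dwarf purple-flowered: (24 − 25.875)² / 25.875 = 0.1359
  dwarf white-flowered: (8 − 8.625)² / 8.625 = 0.0453
χ² = 0.2466 + 0.1359 + 0.1359 + 0.0453 = 0.5637 ≈ 0.564
Degrees of freedom = 4 − 1 = 3; critical value at α = 0.01 is 11.345.
Since 0.564 < 11.345, we fail to reject the null hypothesis — the data are consistent with the 9:3:3:1 ratio.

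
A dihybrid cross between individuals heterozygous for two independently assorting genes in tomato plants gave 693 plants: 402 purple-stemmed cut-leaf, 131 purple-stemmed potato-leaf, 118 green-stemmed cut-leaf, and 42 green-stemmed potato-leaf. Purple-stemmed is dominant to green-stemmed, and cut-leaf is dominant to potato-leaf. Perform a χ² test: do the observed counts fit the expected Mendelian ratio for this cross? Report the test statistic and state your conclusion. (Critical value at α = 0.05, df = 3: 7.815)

A dihybrid F₂ with independent assortment and complete dominance at both loci gives a 9:3:3:1 phenotypic ratio.
Under the 9:3:3:1 hypothesis (Σ ratio = 16, N = 693):
  purple-stemmed cut-leaf: 693 × 9/16 = 389.8125
  purple-stemmed potato-leaf: 693 × 3/16 = 129.9375
  green-stemmed cut-leaf: 693 × 3/16 = 129.9375
  green-stemmed potato-leaf: 693 × 1/16 = 43.3125
χ² = Σ (O − E)² / E
  purple-stemmed cut-leaf: (402 − 389.8125)² / 389.8125 = 0.3810
  purple-stemmed potato-leaf: (131 − 129.9375)² / 129.9375 = 0.0087
  green-stemmed cut-leaf: (118 − 129.9375)² / 129.9375 = 1.0967
  green-stemmed potato-leaf: (42 − 43.3125)² / 43.3125 = 0.0398
χ² = 0.3810 + 0.0087 + 1.0967 + 0.0398 = 1.5262 ≈ 1.526
Degrees of freedom = 4 − 1 = 3; critical value at α = 0.05 is 7.815.
Since 1.526 < 7.815, we fail to reject the null hypothesis — the data are consistent with the 9:3:3:1 ratio.

1.526; consistent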